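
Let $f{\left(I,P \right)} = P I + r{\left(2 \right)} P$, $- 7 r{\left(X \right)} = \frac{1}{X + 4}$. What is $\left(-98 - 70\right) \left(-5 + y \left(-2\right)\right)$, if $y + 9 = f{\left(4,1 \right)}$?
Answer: $-848$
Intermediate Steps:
$r{\left(X \right)} = - \frac{1}{7 \left(4 + X\right)}$ ($r{\left(X \right)} = - \frac{1}{7 \left(X + 4\right)} = - \frac{1}{7 \left(4 + X\right)}$)
$f{\left(I,P \right)} = - \frac{P}{42} + I P$ ($f{\left(I,P \right)} = P I + - \frac{1}{28 + 7 \cdot 2} P = I P + - \frac{1}{28 + 14} P = I P + - \frac{1}{42} P = I P + \left(-1\right) \frac{1}{42} P = I P - \frac{P}{42} = - \frac{P}{42} + I P$)
$y = - \frac{211}{42}$ ($y = -9 + 1 \left(- \frac{1}{42} + 4\right) = -9 + 1 \cdot \frac{167}{42} = -9 + \frac{167}{42} = - \frac{211}{42} \approx -5.0238$)
$\left(-98 - 70\right) \left(-5 + y \left(-2\right)\right) = \left(-98 - 70\right) \left(-5 - - \frac{211}{21}\right) = - 168 \left(-5 + \frac{211}{21}\right) = \left(-168\right) \frac{106}{21} = -848$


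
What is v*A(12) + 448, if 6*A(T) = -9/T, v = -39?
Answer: 3623/8 ≈ 452.88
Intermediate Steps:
A(T) = -3/(2*T) (A(T) = (-9/T)/6 = -3/(2*T))
v*A(12) + 448 = -(-117)/(2*12) + 448 = -39*(-1/8) + 448 = 39/8 + 448 = 3623/8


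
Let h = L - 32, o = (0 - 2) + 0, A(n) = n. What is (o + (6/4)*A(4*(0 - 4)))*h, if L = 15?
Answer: 442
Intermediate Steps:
o = -2 (o = -2 + 0 = -2)
h = -17 (h = 15 - 32 = -17)
(o + (6/4)*A(4*(0 - 4)))*h = (-2 + (6/4)*(4*(0 - 4)))*(-17) = (-2 + (6*(¼))*(4*(-4)))*(-17) = (-2 + (3/2)*(-16))*(-17) = (-2 - 24)*(-17) = -26*(-17) = 442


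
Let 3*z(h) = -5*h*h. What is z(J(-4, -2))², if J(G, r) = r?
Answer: 400/9 ≈ 44.444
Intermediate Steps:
z(h) = -5*h²/3 (z(h) = (-5*h*h)/3 = (-5*h²)/3 = -5*h²/3)
z(J(-4, -2))² = (-5/3*(-2)²)² = (-5/3*4)² = (-20/3)² = 400/9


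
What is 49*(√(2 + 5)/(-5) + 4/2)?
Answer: 98 - 49*√7/5 ≈ 72.072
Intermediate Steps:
49*(√(2 + 5)/(-5) + 4/2) = 49*(√7*(-⅕) + 4*(½)) = 49*(-√7/5 + 2) = 49*(2 - √7/5) = 98 - 49*√7/5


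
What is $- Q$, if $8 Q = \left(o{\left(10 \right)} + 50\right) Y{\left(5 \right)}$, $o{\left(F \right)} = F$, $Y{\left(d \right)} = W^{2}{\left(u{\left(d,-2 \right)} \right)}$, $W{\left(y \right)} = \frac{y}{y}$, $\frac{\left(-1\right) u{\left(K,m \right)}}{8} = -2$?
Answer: $- \frac{15}{2} \approx -7.5$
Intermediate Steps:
$u{\left(K,m \right)} = 16$ ($u{\left(K,m \right)} = \left(-8\right) \left(-2\right) = 16$)
$W{\left(y \right)} = 1$
$Y{\left(d \right)} = 1$ ($Y{\left(d \right)} = 1^{2} = 1$)
$Q = \frac{15}{2}$ ($Q = \frac{\left(10 + 50\right) 1}{8} = \frac{60 \cdot 1}{8} = \frac{1}{8} \cdot 60 = \frac{15}{2} \approx 7.5$)
$- Q = \left(-1\right) \frac{15}{2} = - \frac{15}{2}$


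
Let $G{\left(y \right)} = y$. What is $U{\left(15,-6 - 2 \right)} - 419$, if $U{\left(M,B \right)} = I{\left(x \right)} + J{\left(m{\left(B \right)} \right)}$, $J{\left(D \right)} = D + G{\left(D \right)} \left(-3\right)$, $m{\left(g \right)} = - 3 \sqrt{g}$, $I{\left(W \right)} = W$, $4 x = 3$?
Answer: $- \frac{1673}{4} + 12 i \sqrt{2} \approx -418.25 + 16.971 i$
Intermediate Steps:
$x = \frac{3}{4}$ ($x = \frac{1}{4} \cdot 3 = \frac{3}{4} \approx 0.75$)
$J{\left(D \right)} = - 2 D$ ($J{\left(D \right)} = D + D \left(-3\right) = D - 3 D = - 2 D$)
$U{\left(M,B \right)} = \frac{3}{4} + 6 \sqrt{B}$ ($U{\left(M,B \right)} = \frac{3}{4} - 2 \left(- 3 \sqrt{B}\right) = \frac{3}{4} + 6 \sqrt{B}$)
$U{\left(15,-6 - 2 \right)} - 419 = \left(\frac{3}{4} + 6 \sqrt{-6 - 2}\right) - 419 = \left(\frac{3}{4} + 6 \sqrt{-8}\right) - 419 = \left(\frac{3}{4} + 6 \cdot 2 i \sqrt{2}\right) - 419 = \left(\frac{3}{4} + 12 i \sqrt{2}\right) - 419 = - \frac{1673}{4} + 12 i \sqrt{2}$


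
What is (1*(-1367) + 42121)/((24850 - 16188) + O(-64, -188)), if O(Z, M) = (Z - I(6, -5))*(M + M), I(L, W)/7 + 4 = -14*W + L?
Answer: 287/1565 ≈ 0.18339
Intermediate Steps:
I(L, W) = -28 - 98*W + 7*L (I(L, W) = -28 + 7*(-14*W + L) = -28 + 7*(L - 14*W) = -28 + (-98*W + 7*L) = -28 - 98*W + 7*L)
O(Z, M) = 2*M*(-504 + Z) (O(Z, M) = (Z - (-28 - 98*(-5) + 7*6))*(M + M) = (Z - (-28 + 490 + 42))*(2*M) = (Z - 1*504)*(2*M) = (Z - 504)*(2*M) = (-504 + Z)*(2*M) = 2*M*(-504 + Z))
(1*(-1367) + 42121)/((24850 - 16188) + O(-64, -188)) = (1*(-1367) + 42121)/((24850 - 16188) + 2*(-188)*(-504 - 64)) = (-1367 + 42121)/(8662 + 2*(-188)*(-568)) = 40754/(8662 + 213568) = 40754/222230 = 40754*(1/222230) = 287/1565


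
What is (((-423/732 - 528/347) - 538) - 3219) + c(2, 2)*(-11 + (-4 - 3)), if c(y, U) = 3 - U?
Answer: -319799459/84668 ≈ -3777.1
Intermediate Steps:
(((-423/732 - 528/347) - 538) - 3219) + c(2, 2)*(-11 + (-4 - 3)) = (((-423/732 - 528/347) - 538) - 3219) + (3 - 1*2)*(-11 + (-4 - 3)) = (((-423*1/732 - 528*1/347) - 538) - 3219) + (3 - 2)*(-11 - 7) = (((-141/244 - 528/347) - 538) - 3219) + 1*(-18) = ((-177759/84668 - 538) - 3219) - 18 = (-45729143/84668 - 3219) - 18 = -318275435/84668 - 18 = -319799459/84668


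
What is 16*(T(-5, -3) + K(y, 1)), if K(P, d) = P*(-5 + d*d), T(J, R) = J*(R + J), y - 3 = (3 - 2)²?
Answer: 384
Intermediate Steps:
y = 4 (y = 3 + (3 - 2)² = 3 + 1² = 3 + 1 = 4)
T(J, R) = J*(J + R)
K(P, d) = P*(-5 + d²)
16*(T(-5, -3) + K(y, 1)) = 16*(-5*(-5 - 3) + 4*(-5 + 1²)) = 16*(-5*(-8) + 4*(-5 + 1)) = 16*(40 + 4*(-4)) = 16*(40 - 16) = 16*24 = 384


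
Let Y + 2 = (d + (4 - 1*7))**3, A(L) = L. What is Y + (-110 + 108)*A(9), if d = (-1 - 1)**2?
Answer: -19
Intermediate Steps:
d = 4 (d = (-2)**2 = 4)
Y = -1 (Y = -2 + (4 + (4 - 1*7))**3 = -2 + (4 + (4 - 7))**3 = -2 + (4 - 3)**3 = -2 + 1**3 = -2 + 1 = -1)
Y + (-110 + 108)*A(9) = -1 + (-110 + 108)*9 = -1 - 2*9 = -1 - 18 = -19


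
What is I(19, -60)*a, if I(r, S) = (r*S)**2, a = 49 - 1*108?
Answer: -76676400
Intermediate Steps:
a = -59 (a = 49 - 108 = -59)
I(r, S) = S**2*r**2 (I(r, S) = (S*r)**2 = S**2*r**2)
I(19, -60)*a = ((-60)**2*19**2)*(-59) = (3600*361)*(-59) = 1299600*(-59) = -76676400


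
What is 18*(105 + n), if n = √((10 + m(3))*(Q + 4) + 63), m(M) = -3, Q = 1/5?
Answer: 1890 + 18*√2310/5 ≈ 2063.0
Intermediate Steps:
Q = ⅕ ≈ 0.20000
n = √2310/5 (n = √((10 - 3)*(⅕ + 4) + 63) = √(7*(21/5) + 63) = √(147/5 + 63) = √(462/5) = √2310/5 ≈ 9.6125)
18*(105 + n) = 18*(105 + √2310/5) = 1890 + 18*√2310/5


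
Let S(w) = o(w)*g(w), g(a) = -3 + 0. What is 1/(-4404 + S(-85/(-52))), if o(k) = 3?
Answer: -1/4413 ≈ -0.00022660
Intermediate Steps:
g(a) = -3
S(w) = -9 (S(w) = 3*(-3) = -9)
1/(-4404 + S(-85/(-52))) = 1/(-4404 - 9) = 1/(-4413) = -1/4413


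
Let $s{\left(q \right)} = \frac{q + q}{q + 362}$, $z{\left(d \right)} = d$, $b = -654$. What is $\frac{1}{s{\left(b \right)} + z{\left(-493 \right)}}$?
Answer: $- \frac{73}{35662} \approx -0.002047$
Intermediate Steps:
$s{\left(q \right)} = \frac{2 q}{362 + q}$
$\frac{1}{s{\left(b \right)} + z{\left(-493 \right)}} = \frac{1}{2 \left(-654\right) \frac{1}{362 - 654} - 493} = \frac{1}{2 \left(-654\right) \frac{1}{-292} - 493} = \frac{1}{2 \left(-654\right) \left(- \frac{1}{292}\right) - 493} = \frac{1}{\frac{327}{73} - 493} = \frac{1}{- \frac{35662}{73}} = - \frac{73}{35662}$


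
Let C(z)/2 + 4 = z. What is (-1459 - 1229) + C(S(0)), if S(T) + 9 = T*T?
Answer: -2714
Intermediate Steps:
S(T) = -9 + T² (S(T) = -9 + T*T = -9 + T²)
C(z) = -8 + 2*z
(-1459 - 1229) + C(S(0)) = (-1459 - 1229) + (-8 + 2*(-9 + 0²)) = -2688 + (-8 + 2*(-9 + 0)) = -2688 + (-8 + 2*(-9)) = -2688 + (-8 - 18) = -2688 - 26 = -2714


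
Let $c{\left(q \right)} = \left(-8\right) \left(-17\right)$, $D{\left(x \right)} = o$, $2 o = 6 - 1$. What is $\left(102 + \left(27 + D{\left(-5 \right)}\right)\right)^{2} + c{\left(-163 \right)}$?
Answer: $\frac{69713}{4} \approx 17428.0$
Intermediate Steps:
$o = \frac{5}{2}$ ($o = \frac{6 - 1}{2} = \frac{1}{2} \cdot 5 = \frac{5}{2} \approx 2.5$)
$D{\left(x \right)} = \frac{5}{2}$
$c{\left(q \right)} = 136$
$\left(102 + \left(27 + D{\left(-5 \right)}\right)\right)^{2} + c{\left(-163 \right)} = \left(102 + \left(27 + \frac{5}{2}\right)\right)^{2} + 136 = \left(102 + \frac{59}{2}\right)^{2} + 136 = \left(\frac{263}{2}\right)^{2} + 136 = \frac{69169}{4} + 136 = \frac{69713}{4}$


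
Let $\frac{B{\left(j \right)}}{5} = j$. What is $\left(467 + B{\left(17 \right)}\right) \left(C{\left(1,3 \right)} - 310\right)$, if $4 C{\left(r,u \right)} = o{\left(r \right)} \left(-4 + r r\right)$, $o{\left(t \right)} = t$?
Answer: $-171534$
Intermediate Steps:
$C{\left(r,u \right)} = \frac{r \left(-4 + r^{2}\right)}{4}$ ($C{\left(r,u \right)} = \frac{r \left(-4 + r r\right)}{4} = \frac{r \left(-4 + r^{2}\right)}{4}$)
$B{\left(j \right)} = 5 j$
$\left(467 + B{\left(17 \right)}\right) \left(C{\left(1,3 \right)} - 310\right) = \left(467 + 5 \cdot 17\right) \left(\left(\left(-1\right) 1 + \frac{1^{3}}{4}\right) - 310\right) = \left(467 + 85\right) \left(\left(-1 + \frac{1}{4} \cdot 1\right) - 310\right) = 552 \left(\left(-1 + \frac{1}{4}\right) - 310\right) = 552 \left(- \frac{3}{4} - 310\right) = 552 \left(- \frac{1243}{4}\right) = -171534$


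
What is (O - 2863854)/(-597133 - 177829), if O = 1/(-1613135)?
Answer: 4619783122291/1250118325870 ≈ 3.6955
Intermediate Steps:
O = -1/1613135 ≈ -6.1991e-7
(O - 2863854)/(-597133 - 177829) = (-1/1613135 - 2863854)/(-597133 - 177829) = -4619783122291/1613135/(-774962) = -4619783122291/1613135*(-1/774962) = 4619783122291/1250118325870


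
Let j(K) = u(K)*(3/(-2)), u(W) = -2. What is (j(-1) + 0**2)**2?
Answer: 9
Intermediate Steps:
j(K) = 3 (j(K) = -6/(-2) = -6*(-1)/2 = -2*(-3/2) = 3)
(j(-1) + 0**2)**2 = (3 + 0**2)**2 = (3 + 0)**2 = 3**2 = 9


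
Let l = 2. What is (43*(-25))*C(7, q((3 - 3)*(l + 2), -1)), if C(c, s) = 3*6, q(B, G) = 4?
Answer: -19350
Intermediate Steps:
C(c, s) = 18
(43*(-25))*C(7, q((3 - 3)*(l + 2), -1)) = (43*(-25))*18 = -1075*18 = -19350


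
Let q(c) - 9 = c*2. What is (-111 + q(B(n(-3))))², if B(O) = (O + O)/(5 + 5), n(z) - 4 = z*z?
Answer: 234256/25 ≈ 9370.2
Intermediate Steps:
n(z) = 4 + z² (n(z) = 4 + z*z = 4 + z²)
B(O) = O/5 (B(O) = (2*O)/10 = (2*O)*(⅒) = O/5)
q(c) = 9 + 2*c (q(c) = 9 + c*2 = 9 + 2*c)
(-111 + q(B(n(-3))))² = (-111 + (9 + 2*((4 + (-3)²)/5)))² = (-111 + (9 + 2*((4 + 9)/5)))² = (-111 + (9 + 2*((⅕)*13)))² = (-111 + (9 + 2*(13/5)))² = (-111 + (9 + 26/5))² = (-111 + 71/5)² = (-484/5)² = 234256/25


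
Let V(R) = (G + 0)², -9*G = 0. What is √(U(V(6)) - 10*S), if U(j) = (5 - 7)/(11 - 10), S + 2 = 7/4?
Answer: √2/2 ≈ 0.70711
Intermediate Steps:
S = -¼ (S = -2 + 7/4 = -¼ ≈ -0.25000)
G = 0 (G = -⅑*0 = 0)
V(R) = 0 (V(R) = (0 + 0)² = 0² = 0)
U(j) = -2 (U(j) = -2/1 = -2*1 = -2)
√(U(V(6)) - 10*S) = √(-2 - 10*(-¼)) = √(-2 + 5/2) = √(½) = √2/2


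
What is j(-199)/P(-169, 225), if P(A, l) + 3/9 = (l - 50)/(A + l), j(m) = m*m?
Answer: 950424/67 ≈ 14185.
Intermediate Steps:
j(m) = m²
P(A, l) = -⅓ + (-50 + l)/(A + l) (P(A, l) = -⅓ + (l - 50)/(A + l) = -⅓ + (-50 + l)/(A + l))
j(-199)/P(-169, 225) = (-199)²/(((-150 - 1*(-169) + 2*225)/(3*(-169 + 225)))) = 39601/(((⅓)*(-150 + 169 + 450)/56)) = 39601/(((⅓)*(1/56)*469)) = 39601/(67/24) = 39601*(24/67) = 950424/67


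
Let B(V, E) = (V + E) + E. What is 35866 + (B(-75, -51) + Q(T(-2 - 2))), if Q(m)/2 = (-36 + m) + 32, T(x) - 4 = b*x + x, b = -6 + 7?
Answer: 35673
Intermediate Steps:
b = 1
T(x) = 4 + 2*x (T(x) = 4 + (1*x + x) = 4 + (x + x) = 4 + 2*x)
Q(m) = -8 + 2*m (Q(m) = 2*((-36 + m) + 32) = 2*(-4 + m) = -8 + 2*m)
B(V, E) = V + 2*E (B(V, E) = (E + V) + E = V + 2*E)
35866 + (B(-75, -51) + Q(T(-2 - 2))) = 35866 + ((-75 + 2*(-51)) + (-8 + 2*(4 + 2*(-2 - 2)))) = 35866 + ((-75 - 102) + (-8 + 2*(4 + 2*(-4)))) = 35866 + (-177 + (-8 + 2*(4 - 8))) = 35866 + (-177 + (-8 + 2*(-4))) = 35866 + (-177 + (-8 - 8)) = 35866 + (-177 - 16) = 35866 - 193 = 35673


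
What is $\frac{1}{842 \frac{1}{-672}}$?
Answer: $- \frac{336}{421} \approx -0.7981$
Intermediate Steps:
$\frac{1}{842 \frac{1}{-672}} = \frac{1}{842 \left(- \frac{1}{672}\right)} = \frac{1}{- \frac{421}{336}} = - \frac{336}{421}$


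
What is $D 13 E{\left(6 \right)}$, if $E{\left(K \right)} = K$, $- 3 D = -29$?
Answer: $754$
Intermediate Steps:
$D = \frac{29}{3}$ ($D = \left(- \frac{1}{3}\right) \left(-29\right) = \frac{29}{3} \approx 9.6667$)
$D 13 E{\left(6 \right)} = \frac{29}{3} \cdot 13 \cdot 6 = \frac{377}{3} \cdot 6 = 754$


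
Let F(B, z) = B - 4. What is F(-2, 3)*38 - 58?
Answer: -286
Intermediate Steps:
F(B, z) = -4 + B
F(-2, 3)*38 - 58 = (-4 - 2)*38 - 58 = -6*38 - 58 = -228 - 58 = -286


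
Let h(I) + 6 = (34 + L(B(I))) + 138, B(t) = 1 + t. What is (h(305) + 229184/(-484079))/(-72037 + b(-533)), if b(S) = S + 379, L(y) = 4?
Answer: -82064246/34946147089 ≈ -0.0023483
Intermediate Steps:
b(S) = 379 + S
h(I) = 170 (h(I) = -6 + ((34 + 4) + 138) = -6 + (38 + 138) = -6 + 176 = 170)
(h(305) + 229184/(-484079))/(-72037 + b(-533)) = (170 + 229184/(-484079))/(-72037 + (379 - 533)) = (170 + 229184*(-1/484079))/(-72037 - 154) = (170 - 229184/484079)/(-72191) = (82064246/484079)*(-1/72191) = -82064246/34946147089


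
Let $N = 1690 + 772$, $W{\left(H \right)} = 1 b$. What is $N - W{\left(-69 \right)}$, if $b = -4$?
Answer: $2466$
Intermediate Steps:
$W{\left(H \right)} = -4$ ($W{\left(H \right)} = 1 \left(-4\right) = -4$)
$N = 2462$
$N - W{\left(-69 \right)} = 2462 - -4 = 2462 + 4 = 2466$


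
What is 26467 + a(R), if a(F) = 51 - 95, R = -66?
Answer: 26423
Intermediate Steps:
a(F) = -44
26467 + a(R) = 26467 - 44 = 26423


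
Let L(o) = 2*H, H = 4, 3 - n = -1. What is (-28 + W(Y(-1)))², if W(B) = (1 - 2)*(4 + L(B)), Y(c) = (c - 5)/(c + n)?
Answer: 1600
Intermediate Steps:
n = 4 (n = 3 - 1*(-1) = 3 + 1 = 4)
Y(c) = (-5 + c)/(4 + c) (Y(c) = (c - 5)/(c + 4) = (-5 + c)/(4 + c))
L(o) = 8 (L(o) = 2*4 = 8)
W(B) = -12 (W(B) = (1 - 2)*(4 + 8) = -1*12 = -12)
(-28 + W(Y(-1)))² = (-28 - 12)² = (-40)² = 1600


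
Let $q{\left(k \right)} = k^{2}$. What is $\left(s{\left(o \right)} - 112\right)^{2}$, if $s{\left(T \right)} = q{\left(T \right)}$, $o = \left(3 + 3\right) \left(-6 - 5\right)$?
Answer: $18011536$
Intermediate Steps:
$o = -66$ ($o = 6 \left(-11\right) = -66$)
$s{\left(T \right)} = T^{2}$
$\left(s{\left(o \right)} - 112\right)^{2} = \left(\left(-66\right)^{2} - 112\right)^{2} = \left(4356 - 112\right)^{2} = 4244^{2} = 18011536$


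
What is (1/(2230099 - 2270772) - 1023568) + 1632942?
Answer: 24785068701/40673 ≈ 6.0937e+5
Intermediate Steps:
(1/(2230099 - 2270772) - 1023568) + 1632942 = (1/(-40673) - 1023568) + 1632942 = (-1/40673 - 1023568) + 1632942 = -41631581265/40673 + 1632942 = 24785068701/40673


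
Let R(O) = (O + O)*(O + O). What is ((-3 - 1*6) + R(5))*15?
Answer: 1365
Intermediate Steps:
R(O) = 4*O**2 (R(O) = (2*O)*(2*O) = 4*O**2)
((-3 - 1*6) + R(5))*15 = ((-3 - 1*6) + 4*5**2)*15 = ((-3 - 6) + 4*25)*15 = (-9 + 100)*15 = 91*15 = 1365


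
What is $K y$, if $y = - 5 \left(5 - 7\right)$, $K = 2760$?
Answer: $27600$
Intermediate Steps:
$y = 10$ ($y = \left(-5\right) \left(-2\right) = 10$)
$K y = 2760 \cdot 10 = 27600$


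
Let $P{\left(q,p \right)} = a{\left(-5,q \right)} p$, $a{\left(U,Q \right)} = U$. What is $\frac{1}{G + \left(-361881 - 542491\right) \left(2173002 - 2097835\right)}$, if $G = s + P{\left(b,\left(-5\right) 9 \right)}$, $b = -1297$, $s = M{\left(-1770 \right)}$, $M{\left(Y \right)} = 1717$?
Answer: $- \frac{1}{67978928182} \approx -1.471 \cdot 10^{-11}$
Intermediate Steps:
$s = 1717$
$P{\left(q,p \right)} = - 5 p$
$G = 1942$ ($G = 1717 - 5 \left(\left(-5\right) 9\right) = 1717 - -225 = 1717 + 225 = 1942$)
$\frac{1}{G + \left(-361881 - 542491\right) \left(2173002 - 2097835\right)} = \frac{1}{1942 + \left(-361881 - 542491\right) \left(2173002 - 2097835\right)} = \frac{1}{1942 - 67978930124} = \frac{1}{-67978928182} = - \frac{1}{67978928182}$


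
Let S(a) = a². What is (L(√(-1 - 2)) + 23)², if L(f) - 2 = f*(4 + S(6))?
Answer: -4175 + 2000*I*√3 ≈ -4175.0 + 3464.1*I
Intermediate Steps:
L(f) = 2 + 40*f (L(f) = 2 + f*(4 + 6²) = 2 + f*(4 + 36) = 2 + f*40 = 2 + 40*f)
(L(√(-1 - 2)) + 23)² = ((2 + 40*√(-1 - 2)) + 23)² = ((2 + 40*√(-3)) + 23)² = ((2 + 40*(I*√3)) + 23)² = ((2 + 40*I*√3) + 23)² = (25 + 40*I*√3)²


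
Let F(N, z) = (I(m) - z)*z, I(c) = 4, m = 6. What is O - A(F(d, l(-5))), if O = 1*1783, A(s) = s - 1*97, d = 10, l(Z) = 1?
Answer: 1877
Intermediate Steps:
F(N, z) = z*(4 - z) (F(N, z) = (4 - z)*z = z*(4 - z))
A(s) = -97 + s (A(s) = s - 97 = -97 + s)
O = 1783
O - A(F(d, l(-5))) = 1783 - (-97 + 1*(4 - 1*1)) = 1783 - (-97 + 1*(4 - 1)) = 1783 - (-97 + 1*3) = 1783 - (-97 + 3) = 1783 - 1*(-94) = 1783 + 94 = 1877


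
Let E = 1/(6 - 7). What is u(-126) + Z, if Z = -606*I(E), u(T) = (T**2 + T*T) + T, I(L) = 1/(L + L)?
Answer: 31929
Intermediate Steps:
E = -1 (E = 1/(-1) = -1)
I(L) = 1/(2*L)
u(T) = T + 2*T**2 (u(T) = (T**2 + T**2) + T = 2*T**2 + T = T + 2*T**2)
Z = 303 (Z = -303/(-1) = -303*(-1) = -606*(-1/2) = 303)
u(-126) + Z = -126*(1 + 2*(-126)) + 303 = -126*(1 - 252) + 303 = -126*(-251) + 303 = 31626 + 303 = 31929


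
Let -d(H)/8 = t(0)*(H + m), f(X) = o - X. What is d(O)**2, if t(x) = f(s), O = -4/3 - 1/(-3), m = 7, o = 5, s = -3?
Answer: 147456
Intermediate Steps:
f(X) = 5 - X
O = -1 (O = -4*1/3 - 1*(-1/3) = -4/3 + 1/3 = -1)
t(x) = 8 (t(x) = 5 - 1*(-3) = 5 + 3 = 8)
d(H) = -448 - 64*H (d(H) = -64*(H + 7) = -64*(7 + H) = -8*(56 + 8*H) = -448 - 64*H)
d(O)**2 = (-448 - 64*(-1))**2 = (-448 + 64)**2 = (-384)**2 = 147456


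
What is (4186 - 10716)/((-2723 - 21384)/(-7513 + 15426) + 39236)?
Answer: -51671890/310450361 ≈ -0.16644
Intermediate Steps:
(4186 - 10716)/((-2723 - 21384)/(-7513 + 15426) + 39236) = -6530/(-24107/7913 + 39236) = -6530/310450361/7913 = -6530*7913/310450361 = -51671890/310450361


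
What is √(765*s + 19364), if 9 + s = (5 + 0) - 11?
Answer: 7*√161 ≈ 88.820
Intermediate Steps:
s = -15 (s = -9 + ((5 + 0) - 11) = -9 + (5 - 11) = -9 - 6 = -15)
√(765*s + 19364) = √(765*(-15) + 19364) = √(-11475 + 19364) = √7889 = 7*√161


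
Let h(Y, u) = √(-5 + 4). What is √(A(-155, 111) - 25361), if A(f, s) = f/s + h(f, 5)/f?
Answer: √(-7507574316150 - 1909755*I)/17205 ≈ 2.0256e-5 - 159.26*I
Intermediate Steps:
h(Y, u) = I (h(Y, u) = √(-1) = I)
A(f, s) = I/f + f/s (A(f, s) = f/s + I/f = I/f + f/s)
√(A(-155, 111) - 25361) = √((I/(-155) - 155/111) - 25361) = √((I*(-1/155) - 155*1/111) - 25361) = √((-I/155 - 155/111) - 25361) = √((-155/111 - I/155) - 25361) = √(-2815226/111 - I/155)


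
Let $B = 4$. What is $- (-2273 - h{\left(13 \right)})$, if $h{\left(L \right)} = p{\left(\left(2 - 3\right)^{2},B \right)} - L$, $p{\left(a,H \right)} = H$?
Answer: $2264$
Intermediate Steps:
$h{\left(L \right)} = 4 - L$
$- (-2273 - h{\left(13 \right)}) = - (-2273 - \left(4 - 13\right)) = - (-2273 - -9) = - (-2273 + 9) = \left(-1\right) \left(-2264\right) = 2264$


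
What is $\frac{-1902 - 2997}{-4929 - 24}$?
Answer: $\frac{1633}{1651} \approx 0.9891$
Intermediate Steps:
$\frac{-1902 - 2997}{-4929 - 24} = \frac{-1902 - 2997}{-4953} = \left(-1902 - 2997\right) \left(- \frac{1}{4953}\right) = \left(-4899\right) \left(- \frac{1}{4953}\right) = \frac{1633}{1651}$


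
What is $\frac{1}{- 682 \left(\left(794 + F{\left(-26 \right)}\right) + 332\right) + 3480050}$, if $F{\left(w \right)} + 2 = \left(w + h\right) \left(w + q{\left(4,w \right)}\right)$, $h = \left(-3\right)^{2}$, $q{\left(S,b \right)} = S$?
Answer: $\frac{1}{2458414} \approx 4.0677 \cdot 10^{-7}$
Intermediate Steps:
$h = 9$
$F{\left(w \right)} = -2 + \left(4 + w\right) \left(9 + w\right)$ ($F{\left(w \right)} = -2 + \left(w + 9\right) \left(w + 4\right) = -2 + \left(9 + w\right) \left(4 + w\right) = -2 + \left(4 + w\right) \left(9 + w\right)$)
$\frac{1}{- 682 \left(\left(794 + F{\left(-26 \right)}\right) + 332\right) + 3480050} = \frac{1}{- 682 \left(\left(794 + \left(34 + \left(-26\right)^{2} + 13 \left(-26\right)\right)\right) + 332\right) + 3480050} = \frac{1}{- 682 \left(\left(794 + \left(34 + 676 - 338\right)\right) + 332\right) + 3480050} = \frac{1}{- 682 \left(\left(794 + 372\right) + 332\right) + 3480050} = \frac{1}{- 682 \left(1166 + 332\right) + 3480050} = \frac{1}{\left(-682\right) 1498 + 3480050} = \frac{1}{-1021636 + 3480050} = \frac{1}{2458414}$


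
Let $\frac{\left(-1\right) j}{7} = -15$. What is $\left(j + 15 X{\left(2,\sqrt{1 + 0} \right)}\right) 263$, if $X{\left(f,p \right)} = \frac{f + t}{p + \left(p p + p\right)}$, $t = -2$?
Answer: $27615$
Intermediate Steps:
$j = 105$ ($j = \left(-7\right) \left(-15\right) = 105$)
$X{\left(f,p \right)} = \frac{-2 + f}{p^{2} + 2 p}$ ($X{\left(f,p \right)} = \frac{f - 2}{p + \left(p p + p\right)} = \frac{-2 + f}{p + \left(p^{2} + p\right)} = \frac{-2 + f}{p + \left(p + p^{2}\right)} = \frac{-2 + f}{p^{2} + 2 p}$)
$\left(j + 15 X{\left(2,\sqrt{1 + 0} \right)}\right) 263 = \left(105 + 15 \frac{-2 + 2}{\sqrt{1 + 0} \left(2 + \sqrt{1 + 0}\right)}\right) 263 = \left(105 + 15 \frac{1}{\sqrt{1}} \frac{1}{2 + \sqrt{1}} \cdot 0\right) 263 = \left(105 + 15 \cdot 1^{-1} \frac{1}{2 + 1} \cdot 0\right) 263 = \left(105 + 15 \cdot 1 \cdot \frac{1}{3} \cdot 0\right) 263 = \left(105 + 15 \cdot 0\right) 263 = \left(105 + 0\right) 263 = 105 \cdot 263 = 27615$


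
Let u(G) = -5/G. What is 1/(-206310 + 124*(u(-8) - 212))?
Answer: -2/465041 ≈ -4.3007e-6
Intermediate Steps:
1/(-206310 + 124*(u(-8) - 212)) = 1/(-206310 + 124*(-5/(-8) - 212)) = 1/(-206310 + 124*(-5*(-⅛) - 212)) = 1/(-206310 + 124*(5/8 - 212)) = 1/(-206310 + 124*(-1691/8)) = 1/(-206310 - 52421/2) = 1/(-465041/2) = -2/465041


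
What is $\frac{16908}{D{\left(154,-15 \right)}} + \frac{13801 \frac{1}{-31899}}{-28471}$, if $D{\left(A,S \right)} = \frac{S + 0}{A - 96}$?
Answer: $- \frac{296878514213947}{4540982145} \approx -65378.0$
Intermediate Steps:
$D{\left(A,S \right)} = \frac{S}{-96 + A}$
$\frac{16908}{D{\left(154,-15 \right)}} + \frac{13801 \frac{1}{-31899}}{-28471} = \frac{16908}{\left(-15\right) \frac{1}{-96 + 154}} + \frac{13801 \frac{1}{-31899}}{-28471} = \frac{16908}{\left(-15\right) \frac{1}{58}} + 13801 \left(- \frac{1}{31899}\right) \left(- \frac{1}{28471}\right) = \frac{16908}{\left(-15\right) \frac{1}{58}} - - \frac{13801}{908196429} = \frac{16908}{- \frac{15}{58}} + \frac{13801}{908196429} = 16908 \left(- \frac{58}{15}\right) + \frac{13801}{908196429} = - \frac{326888}{5} + \frac{13801}{908196429} = - \frac{296878514213947}{4540982145}$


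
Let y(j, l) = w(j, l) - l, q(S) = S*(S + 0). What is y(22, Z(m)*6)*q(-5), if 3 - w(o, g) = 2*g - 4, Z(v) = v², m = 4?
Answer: -7025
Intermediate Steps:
q(S) = S² (q(S) = S*S = S²)
w(o, g) = 7 - 2*g (w(o, g) = 3 - (2*g - 4) = 3 - (-4 + 2*g) = 3 + (4 - 2*g) = 7 - 2*g)
y(j, l) = 7 - 3*l (y(j, l) = (7 - 2*l) - l = 7 - 3*l)
y(22, Z(m)*6)*q(-5) = (7 - 3*4²*6)*(-5)² = (7 - 48*6)*25 = (7 - 3*96)*25 = (7 - 288)*25 = -281*25 = -7025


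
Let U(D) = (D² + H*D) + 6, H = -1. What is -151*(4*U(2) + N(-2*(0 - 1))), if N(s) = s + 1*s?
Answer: -5436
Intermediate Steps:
N(s) = 2*s (N(s) = s + s = 2*s)
U(D) = 6 + D² - D (U(D) = (D² - D) + 6 = 6 + D² - D)
-151*(4*U(2) + N(-2*(0 - 1))) = -151*(4*(6 + 2² - 1*2) + 2*(-2*(0 - 1))) = -151*(4*(6 + 4 - 2) + 2*(-2*(-1))) = -151*(4*8 + 2*2) = -151*(32 + 4) = -151*36 = -5436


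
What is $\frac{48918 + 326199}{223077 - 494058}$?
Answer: $- \frac{125039}{90327} \approx -1.3843$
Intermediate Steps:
$\frac{48918 + 326199}{223077 - 494058} = \frac{375117}{-270981} = 375117 \left(- \frac{1}{270981}\right) = - \frac{125039}{90327}$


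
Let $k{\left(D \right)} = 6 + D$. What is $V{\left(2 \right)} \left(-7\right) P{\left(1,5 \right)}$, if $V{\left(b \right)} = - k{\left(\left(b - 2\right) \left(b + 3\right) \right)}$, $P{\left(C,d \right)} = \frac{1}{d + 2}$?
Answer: $6$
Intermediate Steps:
$P{\left(C,d \right)} = \frac{1}{2 + d}$
$V{\left(b \right)} = -6 - \left(-2 + b\right) \left(3 + b\right)$ ($V{\left(b \right)} = - (6 + \left(b - 2\right) \left(b + 3\right)) = - (6 + \left(-2 + b\right) \left(3 + b\right)) = -6 - \left(-2 + b\right) \left(3 + b\right)$)
$V{\left(2 \right)} \left(-7\right) P{\left(1,5 \right)} = \frac{2 \left(-1 - 2\right) \left(-7\right)}{2 + 5} = \frac{2 \left(-1 - 2\right) \left(-7\right)}{7} = 2 \left(-3\right) \left(-7\right) \frac{1}{7} = \left(-6\right) \left(-7\right) \frac{1}{7} = 42 \cdot \frac{1}{7} = 6$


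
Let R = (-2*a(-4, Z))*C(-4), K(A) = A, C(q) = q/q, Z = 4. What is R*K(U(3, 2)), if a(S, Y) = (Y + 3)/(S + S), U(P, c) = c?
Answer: 7/2 ≈ 3.5000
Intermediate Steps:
C(q) = 1
a(S, Y) = (3 + Y)/(2*S) (a(S, Y) = (3 + Y)/((2*S)) = (3 + Y)*(1/(2*S)) = (3 + Y)/(2*S))
R = 7/4 (R = -(3 + 4)/(-4)*1 = -(-1)*7/4*1 = -2*(-7/8)*1 = (7/4)*1 = 7/4 ≈ 1.7500)
R*K(U(3, 2)) = (7/4)*2 = 7/2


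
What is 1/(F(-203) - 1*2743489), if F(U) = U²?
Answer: -1/2702280 ≈ -3.7006e-7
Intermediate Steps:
1/(F(-203) - 1*2743489) = 1/((-203)² - 1*2743489) = 1/(41209 - 2743489) = 1/(-2702280) = -1/2702280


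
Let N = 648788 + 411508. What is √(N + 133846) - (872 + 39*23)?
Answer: -1769 + √1194142 ≈ -676.23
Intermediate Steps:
N = 1060296
√(N + 133846) - (872 + 39*23) = √(1060296 + 133846) - (872 + 39*23) = √1194142 - (872 + 897) = √1194142 - 1*1769 = √1194142 - 1769 = -1769 + √1194142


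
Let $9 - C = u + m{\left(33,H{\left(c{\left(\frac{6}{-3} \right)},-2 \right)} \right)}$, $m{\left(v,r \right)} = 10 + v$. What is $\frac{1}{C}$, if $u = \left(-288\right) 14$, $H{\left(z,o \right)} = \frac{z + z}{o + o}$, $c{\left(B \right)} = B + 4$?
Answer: $\frac{1}{3998} \approx 0.00025012$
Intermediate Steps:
$c{\left(B \right)} = 4 + B$
$H{\left(z,o \right)} = \frac{z}{o}$ ($H{\left(z,o \right)} = \frac{2 z}{2 o} = 2 z \frac{1}{2 o} = \frac{z}{o}$)
$u = -4032$
$C = 3998$ ($C = 9 - \left(-4032 + \left(10 + 33\right)\right) = 9 - \left(-4032 + 43\right) = 9 - -3989 = 9 + 3989 = 3998$)
$\frac{1}{C} = \frac{1}{3998}$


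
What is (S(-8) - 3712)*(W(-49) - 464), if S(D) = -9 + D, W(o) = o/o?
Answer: 1726527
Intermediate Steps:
W(o) = 1
(S(-8) - 3712)*(W(-49) - 464) = ((-9 - 8) - 3712)*(1 - 464) = (-17 - 3712)*(-463) = -3729*(-463) = 1726527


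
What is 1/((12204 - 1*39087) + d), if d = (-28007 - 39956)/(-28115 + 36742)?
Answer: -8627/231987604 ≈ -3.7187e-5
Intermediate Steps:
d = -67963/8627 ≈ -7.8779
1/((12204 - 1*39087) + d) = 1/((12204 - 1*39087) - 67963/8627) = 1/((12204 - 39087) - 67963/8627) = 1/(-26883 - 67963/8627) = 1/(-231987604/8627) = -8627/231987604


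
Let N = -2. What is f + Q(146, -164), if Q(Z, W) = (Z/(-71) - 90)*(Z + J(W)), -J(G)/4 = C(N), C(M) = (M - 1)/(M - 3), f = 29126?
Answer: 5646882/355 ≈ 15907.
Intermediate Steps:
C(M) = (-1 + M)/(-3 + M)
J(G) = -12/5 (J(G) = -4*(-1 - 2)/(-3 - 2) = -4*(-3)/(-5) = -(-4)*(-3)/5 = -4*⅗ = -12/5)
Q(Z, W) = (-90 - Z/71)*(-12/5 + Z) (Q(Z, W) = (Z/(-71) - 90)*(Z - 12/5) = (Z*(-1/71) - 90)*(-12/5 + Z) = (-Z/71 - 90)*(-12/5 + Z) = (-90 - Z/71)*(-12/5 + Z))
f + Q(146, -164) = 29126 + (216 - 31938/355*146 - 1/71*146²) = 29126 + (216 - 4662948/355 - 1/71*21316) = 29126 + (216 - 4662948/355 - 21316/71) = 29126 - 4692848/355 = 5646882/355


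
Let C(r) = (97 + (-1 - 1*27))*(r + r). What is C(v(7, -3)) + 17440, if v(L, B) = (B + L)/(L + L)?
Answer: 122356/7 ≈ 17479.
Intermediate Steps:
v(L, B) = (B + L)/(2*L) (v(L, B) = (B + L)/((2*L)) = (B + L)*(1/(2*L)) = (B + L)/(2*L))
C(r) = 138*r (C(r) = (97 + (-1 - 27))*(2*r) = (97 - 28)*(2*r) = 69*(2*r) = 138*r)
C(v(7, -3)) + 17440 = 138*((1/2)*(-3 + 7)/7) + 17440 = 138*((1/2)*(1/7)*4) + 17440 = 138*(2/7) + 17440 = 276/7 + 17440 = 122356/7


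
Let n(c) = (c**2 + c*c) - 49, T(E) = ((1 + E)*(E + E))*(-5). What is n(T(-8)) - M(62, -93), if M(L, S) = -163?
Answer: 627314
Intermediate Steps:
T(E) = -10*E*(1 + E) (T(E) = ((1 + E)*(2*E))*(-5) = (2*E*(1 + E))*(-5) = -10*E*(1 + E))
n(c) = -49 + 2*c**2 (n(c) = (c**2 + c**2) - 49 = 2*c**2 - 49 = -49 + 2*c**2)
n(T(-8)) - M(62, -93) = (-49 + 2*(-10*(-8)*(1 - 8))**2) - 1*(-163) = (-49 + 2*(-10*(-8)*(-7))**2) + 163 = (-49 + 2*(-560)**2) + 163 = (-49 + 2*313600) + 163 = (-49 + 627200) + 163 = 627151 + 163 = 627314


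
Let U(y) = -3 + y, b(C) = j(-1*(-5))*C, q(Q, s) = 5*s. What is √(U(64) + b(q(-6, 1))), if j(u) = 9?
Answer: √106 ≈ 10.296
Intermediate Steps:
b(C) = 9*C
√(U(64) + b(q(-6, 1))) = √((-3 + 64) + 9*(5*1)) = √(61 + 9*5) = √(61 + 45) = √106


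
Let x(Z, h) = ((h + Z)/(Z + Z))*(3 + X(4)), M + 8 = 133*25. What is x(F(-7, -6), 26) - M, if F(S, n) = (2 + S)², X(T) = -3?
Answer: -3317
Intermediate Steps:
M = 3317 (M = -8 + 133*25 = -8 + 3325 = 3317)
x(Z, h) = 0 (x(Z, h) = ((h + Z)/(Z + Z))*(3 - 3) = ((Z + h)/((2*Z)))*0 = ((Z + h)*(1/(2*Z)))*0 = ((Z + h)/(2*Z))*0 = 0)
x(F(-7, -6), 26) - M = 0 - 1*3317 = 0 - 3317 = -3317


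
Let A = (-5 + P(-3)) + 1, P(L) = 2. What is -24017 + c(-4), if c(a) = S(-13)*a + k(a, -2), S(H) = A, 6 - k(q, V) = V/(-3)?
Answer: -72011/3 ≈ -24004.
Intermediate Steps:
A = -2 (A = (-5 + 2) + 1 = -3 + 1 = -2)
k(q, V) = 6 + V/3 (k(q, V) = 6 - V/(-3) = 6 - V*(-1)/3 = 6 - (-1)*V/3 = 6 + V/3)
S(H) = -2
c(a) = 16/3 - 2*a (c(a) = -2*a + (6 + (⅓)*(-2)) = -2*a + (6 - ⅔) = -2*a + 16/3 = 16/3 - 2*a)
-24017 + c(-4) = -24017 + (16/3 - 2*(-4)) = -24017 + (16/3 + 8) = -24017 + 40/3 = -72011/3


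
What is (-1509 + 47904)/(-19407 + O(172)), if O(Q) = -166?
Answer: -46395/19573 ≈ -2.3704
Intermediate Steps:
(-1509 + 47904)/(-19407 + O(172)) = (-1509 + 47904)/(-19407 - 166) = 46395/(-19573) = 46395*(-1/19573) = -46395/19573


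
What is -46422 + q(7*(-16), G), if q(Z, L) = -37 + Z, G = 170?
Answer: -46571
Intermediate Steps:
-46422 + q(7*(-16), G) = -46422 + (-37 + 7*(-16)) = -46422 + (-37 - 112) = -46422 - 149 = -46571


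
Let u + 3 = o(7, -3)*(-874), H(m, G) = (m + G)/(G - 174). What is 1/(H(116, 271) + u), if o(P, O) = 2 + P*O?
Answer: 97/1610878 ≈ 6.0216e-5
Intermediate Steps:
o(P, O) = 2 + O*P
H(m, G) = (G + m)/(-174 + G)
u = 16603 (u = -3 + (2 - 3*7)*(-874) = -3 + (2 - 21)*(-874) = -3 - 19*(-874) = -3 + 16606 = 16603)
1/(H(116, 271) + u) = 1/((271 + 116)/(-174 + 271) + 16603) = 1/(387/97 + 16603) = 1/(1610878/97) = 97/1610878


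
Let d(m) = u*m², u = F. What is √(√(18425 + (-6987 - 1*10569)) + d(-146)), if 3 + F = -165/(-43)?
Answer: √(32997168 + 1849*√869)/43 ≈ 133.70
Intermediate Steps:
F = 36/43 (F = -3 - 165/(-43) = -3 - 165*(-1/43) = -3 + 165/43 = 36/43 ≈ 0.83721)
u = 36/43 ≈ 0.83721
d(m) = 36*m²/43
√(√(18425 + (-6987 - 1*10569)) + d(-146)) = √(√(18425 + (-6987 - 1*10569)) + (36/43)*(-146)²) = √(√(18425 + (-6987 - 10569)) + (36/43)*21316) = √(√(18425 - 17556) + 767376/43) = √(√869 + 767376/43) = √(767376/43 + √869)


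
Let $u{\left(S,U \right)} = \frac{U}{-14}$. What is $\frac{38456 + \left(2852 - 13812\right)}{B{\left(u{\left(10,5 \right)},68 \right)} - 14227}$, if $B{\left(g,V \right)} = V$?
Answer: $- \frac{27496}{14159} \approx -1.9419$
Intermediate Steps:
$u{\left(S,U \right)} = - \frac{U}{14}$ ($u{\left(S,U \right)} = U \left(- \frac{1}{14}\right) = - \frac{U}{14}$)
$\frac{38456 + \left(2852 - 13812\right)}{B{\left(u{\left(10,5 \right)},68 \right)} - 14227} = \frac{38456 + \left(2852 - 13812\right)}{68 - 14227} = \frac{38456 - 10960}{-14159} = 27496 \left(- \frac{1}{14159}\right) = - \frac{27496}{14159}$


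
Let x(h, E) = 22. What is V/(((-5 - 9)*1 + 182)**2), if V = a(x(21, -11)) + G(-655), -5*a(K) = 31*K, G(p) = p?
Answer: -1319/47040 ≈ -0.028040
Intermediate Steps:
a(K) = -31*K/5
V = -3957/5 (V = -31/5*22 - 655 = -682/5 - 655 = -3957/5 ≈ -791.40)
V/(((-5 - 9)*1 + 182)**2) = -3957/(5*((-5 - 9)*1 + 182)**2) = -3957/(5*(-14*1 + 182)**2) = -3957/(5*(-14 + 182)**2) = -3957/(5*(168**2)) = -3957/5/28224 = -3957/5*1/28224 = -1319/47040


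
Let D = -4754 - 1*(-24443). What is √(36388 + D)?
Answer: √56077 ≈ 236.81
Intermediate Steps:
D = 19689 (D = -4754 + 24443 = 19689)
√(36388 + D) = √(36388 + 19689) = √56077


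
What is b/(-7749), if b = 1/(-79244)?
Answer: 1/614061756 ≈ 1.6285e-9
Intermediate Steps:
b = -1/79244 ≈ -1.2619e-5
b/(-7749) = -1/79244/(-7749) = -1/79244*(-1/7749) = 1/614061756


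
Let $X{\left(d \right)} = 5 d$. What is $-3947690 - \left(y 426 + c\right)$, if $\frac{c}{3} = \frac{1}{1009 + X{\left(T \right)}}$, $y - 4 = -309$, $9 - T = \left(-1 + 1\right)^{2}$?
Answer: $- \frac{4023919043}{1054} \approx -3.8178 \cdot 10^{6}$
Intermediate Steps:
$T = 9$ ($T = 9 - \left(-1 + 1\right)^{2} = 9 - 0^{2} = 9 - 0 = 9 + 0 = 9$)
$y = -305$ ($y = 4 - 309 = -305$)
$c = \frac{3}{1054}$ ($c = \frac{3}{1009 + 5 \cdot 9} = \frac{3}{1009 + 45} = \frac{3}{1054} \approx 0.0028463$)
$-3947690 - \left(y 426 + c\right) = -3947690 - \left(\left(-305\right) 426 + \frac{3}{1054}\right) = -3947690 - \left(-129930 + \frac{3}{1054}\right) = -3947690 - - \frac{136946217}{1054} = -3947690 + \frac{136946217}{1054} = - \frac{4023919043}{1054}$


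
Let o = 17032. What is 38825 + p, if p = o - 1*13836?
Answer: 42021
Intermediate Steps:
p = 3196 (p = 17032 - 1*13836 = 17032 - 13836 = 3196)
38825 + p = 38825 + 3196 = 42021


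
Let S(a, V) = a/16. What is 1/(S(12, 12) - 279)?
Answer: -4/1113 ≈ -0.0035939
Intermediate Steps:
S(a, V) = a/16 (S(a, V) = a*(1/16) = a/16)
1/(S(12, 12) - 279) = 1/((1/16)*12 - 279) = 1/(¾ - 279) = 1/(-1113/4) = -4/1113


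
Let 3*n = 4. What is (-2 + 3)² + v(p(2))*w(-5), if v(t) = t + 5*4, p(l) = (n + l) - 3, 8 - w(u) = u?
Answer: 796/3 ≈ 265.33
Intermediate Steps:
n = 4/3 (n = (⅓)*4 = 4/3 ≈ 1.3333)
w(u) = 8 - u
p(l) = -5/3 + l (p(l) = (4/3 + l) - 3 = -5/3 + l)
v(t) = 20 + t (v(t) = t + 20 = 20 + t)
(-2 + 3)² + v(p(2))*w(-5) = (-2 + 3)² + (20 + (-5/3 + 2))*(8 - 1*(-5)) = 1² + (20 + ⅓)*(8 + 5) = 1 + (61/3)*13 = 1 + 793/3 = 796/3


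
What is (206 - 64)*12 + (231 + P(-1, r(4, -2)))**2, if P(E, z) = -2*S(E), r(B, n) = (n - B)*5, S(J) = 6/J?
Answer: 60753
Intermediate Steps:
r(B, n) = -5*B + 5*n
P(E, z) = -12/E
(206 - 64)*12 + (231 + P(-1, r(4, -2)))**2 = (206 - 64)*12 + (231 - 12/(-1))**2 = 142*12 + (231 - 12*(-1))**2 = 1704 + (231 + 12)**2 = 1704 + 243**2 = 1704 + 59049 = 60753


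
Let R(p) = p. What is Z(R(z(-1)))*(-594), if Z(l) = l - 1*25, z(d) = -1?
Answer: 15444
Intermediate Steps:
Z(l) = -25 + l (Z(l) = l - 25 = -25 + l)
Z(R(z(-1)))*(-594) = (-25 - 1)*(-594) = -26*(-594) = 15444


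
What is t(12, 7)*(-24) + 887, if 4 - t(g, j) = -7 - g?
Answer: 335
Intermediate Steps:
t(g, j) = 11 + g (t(g, j) = 4 - (-7 - g) = 4 + (7 + g) = 11 + g)
t(12, 7)*(-24) + 887 = (11 + 12)*(-24) + 887 = 23*(-24) + 887 = -552 + 887 = 335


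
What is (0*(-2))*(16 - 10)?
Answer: 0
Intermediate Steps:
(0*(-2))*(16 - 10) = 0*6 = 0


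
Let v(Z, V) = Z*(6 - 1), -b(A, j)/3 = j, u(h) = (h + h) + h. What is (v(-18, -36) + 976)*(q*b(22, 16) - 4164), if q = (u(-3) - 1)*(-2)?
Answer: -4539864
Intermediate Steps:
u(h) = 3*h (u(h) = 2*h + h = 3*h)
b(A, j) = -3*j
v(Z, V) = 5*Z (v(Z, V) = Z*5 = 5*Z)
q = 20 (q = (3*(-3) - 1)*(-2) = (-9 - 1)*(-2) = -10*(-2) = 20)
(v(-18, -36) + 976)*(q*b(22, 16) - 4164) = (5*(-18) + 976)*(20*(-3*16) - 4164) = (-90 + 976)*(20*(-48) - 4164) = 886*(-960 - 4164) = 886*(-5124) = -4539864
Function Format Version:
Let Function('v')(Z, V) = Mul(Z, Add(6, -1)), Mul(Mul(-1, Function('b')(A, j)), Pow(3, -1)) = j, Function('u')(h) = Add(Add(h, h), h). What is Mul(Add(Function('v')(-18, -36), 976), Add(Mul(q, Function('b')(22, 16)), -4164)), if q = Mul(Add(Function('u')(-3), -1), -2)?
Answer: -4539864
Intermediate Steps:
Function('u')(h) = Mul(3, h) (Function('u')(h) = Add(Mul(2, h), h) = Mul(3, h))
Function('b')(A, j) = Mul(-3, j)
Function('v')(Z, V) = Mul(5, Z) (Function('v')(Z, V) = Mul(Z, 5) = Mul(5, Z))
q = 20 (q = Mul(Add(Mul(3, -3), -1), -2) = Mul(Add(-9, -1), -2) = Mul(-10, -2) = 20)
Mul(Add(Function('v')(-18, -36), 976), Add(Mul(q, Function('b')(22, 16)), -4164)) = Mul(Add(Mul(5, -18), 976), Add(Mul(20, Mul(-3, 16)), -4164)) = Mul(Add(-90, 976), Add(Mul(20, -48), -4164)) = Mul(886, Add(-960, -4164)) = Mul(886, -5124) = -4539864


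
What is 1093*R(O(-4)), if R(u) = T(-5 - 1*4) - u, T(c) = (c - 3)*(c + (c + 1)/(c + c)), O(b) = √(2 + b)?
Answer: 336644/3 - 1093*I*√2 ≈ 1.1221e+5 - 1545.7*I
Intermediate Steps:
T(c) = (-3 + c)*(c + (1 + c)/(2*c)) (T(c) = (-3 + c)*(c + (1 + c)/((2*c))) = (-3 + c)*(c + (1 + c)*(1/(2*c))) = (-3 + c)*(c + (1 + c)/(2*c)))
R(u) = 308/3 - u (R(u) = (-1 + (-5 - 1*4)² - 5*(-5 - 1*4)/2 - 3/(2*(-5 - 1*4))) - u = (-1 + (-5 - 4)² - 5*(-5 - 4)/2 - 3/(2*(-5 - 4))) - u = (-1 + (-9)² - 5/2*(-9) - 3/2/(-9)) - u = (-1 + 81 + 45/2 - 3/2*(-⅑)) - u = (-1 + 81 + 45/2 + ⅙) - u = 308/3 - u)
1093*R(O(-4)) = 1093*(308/3 - √(2 - 4)) = 1093*(308/3 - √(-2)) = 1093*(308/3 - I*√2) = 336644/3 - 1093*I*√2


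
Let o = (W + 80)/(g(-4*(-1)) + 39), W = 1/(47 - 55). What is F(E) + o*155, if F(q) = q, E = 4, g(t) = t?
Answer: 100421/344 ≈ 291.92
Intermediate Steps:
W = -⅛ (W = 1/(-8) = -⅛ ≈ -0.12500)
o = 639/344 (o = (-⅛ + 80)/(-4*(-1) + 39) = 639/(8*(4 + 39)) = (639/8)/43 = (639/8)*(1/43) = 639/344 ≈ 1.8576)
F(E) + o*155 = 4 + (639/344)*155 = 4 + 99045/344 = 100421/344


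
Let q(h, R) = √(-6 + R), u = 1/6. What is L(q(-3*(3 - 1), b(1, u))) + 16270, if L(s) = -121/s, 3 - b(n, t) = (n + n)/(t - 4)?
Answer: 16270 + 121*I*√1311/57 ≈ 16270.0 + 76.862*I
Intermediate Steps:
u = ⅙ ≈ 0.16667
b(n, t) = 3 - 2*n/(-4 + t) (b(n, t) = 3 - (n + n)/(t - 4) = 3 - 2*n/(-4 + t))
L(q(-3*(3 - 1), b(1, u))) + 16270 = -121/√(-6 + (-12 - 2*1 + 3*(⅙))/(-4 + ⅙)) + 16270 = -121/√(-6 + (-12 - 2 + ½)/(-23/6)) + 16270 = -121/√(-6 - 6/23*(-27/2)) + 16270 = -121/√(-6 + 81/23) + 16270 = -121*(-I*√1311/57) + 16270 = -(-121)*I*√1311/57 + 16270 = 121*I*√1311/57 + 16270 = 16270 + 121*I*√1311/57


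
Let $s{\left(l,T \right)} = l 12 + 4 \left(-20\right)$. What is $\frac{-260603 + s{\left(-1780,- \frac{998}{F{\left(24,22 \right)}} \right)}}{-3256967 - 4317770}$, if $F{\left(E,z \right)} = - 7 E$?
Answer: $\frac{282043}{7574737} \approx 0.037235$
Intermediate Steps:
$s{\left(l,T \right)} = -80 + 12 l$ ($s{\left(l,T \right)} = 12 l - 80 = -80 + 12 l$)
$\frac{-260603 + s{\left(-1780,- \frac{998}{F{\left(24,22 \right)}} \right)}}{-3256967 - 4317770} = \frac{-260603 + \left(-80 + 12 \left(-1780\right)\right)}{-3256967 - 4317770} = \frac{-260603 - 21440}{-7574737} = \left(-260603 - 21440\right) \left(- \frac{1}{7574737}\right) = \left(-282043\right) \left(- \frac{1}{7574737}\right) = \frac{282043}{7574737}$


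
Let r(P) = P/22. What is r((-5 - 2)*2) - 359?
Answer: -3956/11 ≈ -359.64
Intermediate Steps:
r(P) = P/22 (r(P) = P*(1/22) = P/22)
r((-5 - 2)*2) - 359 = ((-5 - 2)*2)/22 - 359 = (-7*2)/22 - 359 = (1/22)*(-14) - 359 = -7/11 - 359 = -3956/11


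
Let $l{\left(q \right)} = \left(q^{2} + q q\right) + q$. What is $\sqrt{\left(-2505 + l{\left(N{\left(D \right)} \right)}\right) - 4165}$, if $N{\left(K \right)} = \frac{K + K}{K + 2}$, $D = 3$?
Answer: $\frac{2 i \sqrt{41662}}{5} \approx 81.645 i$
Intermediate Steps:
$N{\left(K \right)} = \frac{2 K}{2 + K}$
$l{\left(q \right)} = q + 2 q^{2}$ ($l{\left(q \right)} = \left(q^{2} + q^{2}\right) + q = 2 q^{2} + q = q + 2 q^{2}$)
$\sqrt{\left(-2505 + l{\left(N{\left(D \right)} \right)}\right) - 4165} = \sqrt{\left(-2505 + 2 \cdot 3 \frac{1}{2 + 3} \left(1 + 2 \cdot 2 \cdot 3 \frac{1}{2 + 3}\right)\right) - 4165} = \sqrt{\left(-2505 + 2 \cdot 3 \cdot \frac{1}{5} \left(1 + 2 \cdot 2 \cdot 3 \cdot \frac{1}{5}\right)\right) - 4165} = \sqrt{\left(-2505 + \frac{6 \left(1 + 2 \cdot \frac{6}{5}\right)}{5}\right) - 4165} = \sqrt{\left(-2505 + \frac{6 \left(1 + \frac{12}{5}\right)}{5}\right) - 4165} = \sqrt{\left(-2505 + \frac{6}{5} \cdot \frac{17}{5}\right) - 4165} = \sqrt{\left(-2505 + \frac{102}{25}\right) - 4165} = \sqrt{- \frac{62523}{25} - 4165} = \sqrt{- \frac{166648}{25}} = \frac{2 i \sqrt{41662}}{5}$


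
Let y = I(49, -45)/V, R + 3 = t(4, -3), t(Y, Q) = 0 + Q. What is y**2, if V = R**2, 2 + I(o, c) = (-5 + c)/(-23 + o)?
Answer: 289/24336 ≈ 0.011875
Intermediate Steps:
I(o, c) = -2 + (-5 + c)/(-23 + o)
t(Y, Q) = Q
R = -6 (R = -3 - 3 = -6)
V = 36 (V = (-6)**2 = 36)
y = -17/156 (y = ((41 - 45 - 2*49)/(-23 + 49))/36 = ((41 - 45 - 98)/26)*(1/36) = ((1/26)*(-102))*(1/36) = -51/13*1/36 = -17/156 ≈ -0.10897)
y**2 = (-17/156)**2 = 289/24336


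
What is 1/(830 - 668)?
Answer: 1/162 ≈ 0.0061728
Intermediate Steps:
1/(830 - 668) = 1/162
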